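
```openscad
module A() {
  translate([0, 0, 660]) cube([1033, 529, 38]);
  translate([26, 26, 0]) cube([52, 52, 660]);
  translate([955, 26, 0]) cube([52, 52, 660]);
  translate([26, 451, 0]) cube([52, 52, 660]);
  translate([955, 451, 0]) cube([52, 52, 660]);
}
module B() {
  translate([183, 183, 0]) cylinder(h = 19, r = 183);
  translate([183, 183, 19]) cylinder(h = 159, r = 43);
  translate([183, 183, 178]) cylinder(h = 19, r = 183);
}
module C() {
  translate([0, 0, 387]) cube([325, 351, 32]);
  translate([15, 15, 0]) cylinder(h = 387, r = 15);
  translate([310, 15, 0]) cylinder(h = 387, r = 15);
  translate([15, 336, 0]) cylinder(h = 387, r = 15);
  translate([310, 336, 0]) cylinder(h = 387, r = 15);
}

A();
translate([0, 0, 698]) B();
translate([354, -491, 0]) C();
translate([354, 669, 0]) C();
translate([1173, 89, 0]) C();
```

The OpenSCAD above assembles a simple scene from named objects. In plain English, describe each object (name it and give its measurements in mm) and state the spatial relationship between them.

A is a table with a 1033×529 mm rectangular top, 38 mm thick, top surface at z = 698 mm, supported by four 52×52 mm square legs, each inset 26 mm from the nearest pair of top edges, running from the floor.

B is a spool: two coaxial disc flanges of radius 183 mm and thickness 19 mm, joined by a core cylinder of radius 43 mm and height 159 mm. The lower flange rests on z = 0 and the three cylinders share a vertical axis.

C is a four-legged stool. The seat is 325×351 mm, 32 mm thick, top at z = 419 mm. It stands on four round legs, each 30 mm in diameter, from z = 0 to the seat underside, each leg's axis is inset half a diameter from the nearest pair of seat edges (so the leg's bounding box is flush with the corner).

The spool is on top of the table. Three stools sit around the table at the −y, +y, +x sides.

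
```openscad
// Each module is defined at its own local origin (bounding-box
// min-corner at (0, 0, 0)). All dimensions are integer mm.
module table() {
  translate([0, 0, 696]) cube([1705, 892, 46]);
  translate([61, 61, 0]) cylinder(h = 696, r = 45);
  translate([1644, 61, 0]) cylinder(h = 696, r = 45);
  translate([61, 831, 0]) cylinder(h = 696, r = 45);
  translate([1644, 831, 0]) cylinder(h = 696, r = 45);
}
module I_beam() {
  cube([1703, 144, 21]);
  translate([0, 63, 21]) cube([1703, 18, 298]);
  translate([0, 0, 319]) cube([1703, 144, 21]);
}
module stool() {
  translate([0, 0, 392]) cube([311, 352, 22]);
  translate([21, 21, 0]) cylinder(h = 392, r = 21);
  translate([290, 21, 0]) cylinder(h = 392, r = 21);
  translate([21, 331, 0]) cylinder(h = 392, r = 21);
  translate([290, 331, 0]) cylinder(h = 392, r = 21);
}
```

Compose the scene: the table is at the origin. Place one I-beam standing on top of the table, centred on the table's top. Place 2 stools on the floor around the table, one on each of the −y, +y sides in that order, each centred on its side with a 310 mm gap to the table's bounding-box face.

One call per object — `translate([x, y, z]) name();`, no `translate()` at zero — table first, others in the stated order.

table();
translate([1, 374, 742]) I_beam();
translate([697, -662, 0]) stool();
translate([697, 1202, 0]) stool();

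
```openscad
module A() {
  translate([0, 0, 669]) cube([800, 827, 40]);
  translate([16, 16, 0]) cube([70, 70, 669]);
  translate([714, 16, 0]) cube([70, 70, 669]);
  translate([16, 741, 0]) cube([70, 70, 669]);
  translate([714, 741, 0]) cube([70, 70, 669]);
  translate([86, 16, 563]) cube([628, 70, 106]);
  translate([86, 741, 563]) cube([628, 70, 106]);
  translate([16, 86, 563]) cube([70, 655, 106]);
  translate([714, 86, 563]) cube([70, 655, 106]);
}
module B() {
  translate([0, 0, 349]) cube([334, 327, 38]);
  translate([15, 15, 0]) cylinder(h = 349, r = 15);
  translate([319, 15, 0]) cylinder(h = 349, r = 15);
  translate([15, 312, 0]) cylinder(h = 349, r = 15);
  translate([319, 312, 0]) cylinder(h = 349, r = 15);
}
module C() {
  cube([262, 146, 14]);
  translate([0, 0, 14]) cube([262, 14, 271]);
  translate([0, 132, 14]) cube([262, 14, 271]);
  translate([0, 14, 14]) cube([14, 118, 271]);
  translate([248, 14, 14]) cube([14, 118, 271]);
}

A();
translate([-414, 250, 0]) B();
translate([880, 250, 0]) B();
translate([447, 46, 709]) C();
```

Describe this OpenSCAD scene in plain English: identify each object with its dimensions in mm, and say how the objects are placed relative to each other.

A is a rectangular dining table. The top is 800×827×40 mm with its upper surface at z = 709 mm. It stands on four 70×70 mm square legs, each inset 16 mm from the nearest pair of top edges, running from the floor to the underside of the top. Four apron rails, 70 mm thick and 106 mm tall, run between adjacent legs with their top edges flush with the underside of the top and their outer faces flush with the legs' outer faces.

B is a four-legged stool. The seat is 334×327 mm, 38 mm thick, top at z = 387 mm. It stands on four round legs, each 30 mm in diameter, from z = 0 to the seat underside, each leg's axis is inset half a diameter from the nearest pair of seat edges (so the leg's bounding box is flush with the corner).

C is an open storage box with external size 262×146×285 mm and wall thickness 14 mm (the base is also 14 mm thick). The base covers the whole footprint; the four walls stand on the base, with the y-facing walls full-width and the x-facing walls fitting between their inner faces.

Two stools sit around the table at the −x, +x sides. The open box is on top of the table.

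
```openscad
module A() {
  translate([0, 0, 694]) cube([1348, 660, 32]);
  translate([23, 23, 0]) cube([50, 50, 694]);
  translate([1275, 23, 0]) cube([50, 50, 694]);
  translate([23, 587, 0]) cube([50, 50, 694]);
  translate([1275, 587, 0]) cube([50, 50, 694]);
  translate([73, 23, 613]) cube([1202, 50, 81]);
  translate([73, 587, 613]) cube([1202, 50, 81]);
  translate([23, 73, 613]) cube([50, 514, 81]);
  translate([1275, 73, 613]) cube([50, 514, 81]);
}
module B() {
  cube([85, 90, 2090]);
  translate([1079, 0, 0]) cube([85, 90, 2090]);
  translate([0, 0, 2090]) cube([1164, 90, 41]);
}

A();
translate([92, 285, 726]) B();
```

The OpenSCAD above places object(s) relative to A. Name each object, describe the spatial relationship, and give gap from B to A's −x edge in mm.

A is a table. B is a door frame. The door frame is on top of the table, centred. The gap from the door frame to the table's −x edge is 92 mm.

The door frame's min-x is at 92; the table's min-x is 0; gap = 92 mm.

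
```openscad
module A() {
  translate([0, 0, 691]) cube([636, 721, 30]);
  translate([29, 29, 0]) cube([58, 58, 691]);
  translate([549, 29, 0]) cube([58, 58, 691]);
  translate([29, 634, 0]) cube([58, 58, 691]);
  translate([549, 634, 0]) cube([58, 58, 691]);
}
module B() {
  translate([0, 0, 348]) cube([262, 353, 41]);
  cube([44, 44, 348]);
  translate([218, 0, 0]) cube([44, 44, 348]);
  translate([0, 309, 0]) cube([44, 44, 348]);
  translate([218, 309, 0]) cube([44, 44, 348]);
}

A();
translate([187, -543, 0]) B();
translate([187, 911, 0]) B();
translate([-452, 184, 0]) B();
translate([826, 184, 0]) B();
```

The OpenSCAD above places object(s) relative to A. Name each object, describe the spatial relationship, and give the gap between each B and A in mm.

A is a table. B is a stool. Four stools sit around the table at the −y, +y, −x, +x sides. The gap between each stool and the table is 190 mm.

Each stool's nearest face is 190 mm from the table's bounding box.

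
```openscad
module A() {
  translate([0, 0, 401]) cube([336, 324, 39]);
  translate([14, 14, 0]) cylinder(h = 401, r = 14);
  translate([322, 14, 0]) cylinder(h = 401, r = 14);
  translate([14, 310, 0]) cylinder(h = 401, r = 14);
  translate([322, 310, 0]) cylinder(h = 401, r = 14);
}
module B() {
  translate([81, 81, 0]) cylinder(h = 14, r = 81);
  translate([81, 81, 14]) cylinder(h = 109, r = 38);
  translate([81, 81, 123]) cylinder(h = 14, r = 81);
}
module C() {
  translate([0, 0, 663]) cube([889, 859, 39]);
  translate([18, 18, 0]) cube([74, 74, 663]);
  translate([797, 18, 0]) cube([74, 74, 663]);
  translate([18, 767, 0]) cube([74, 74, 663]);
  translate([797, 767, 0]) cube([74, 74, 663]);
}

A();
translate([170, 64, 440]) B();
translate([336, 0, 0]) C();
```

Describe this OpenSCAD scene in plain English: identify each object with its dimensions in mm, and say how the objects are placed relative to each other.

A is a four-legged stool. The seat is 336×324 mm, 39 mm thick, top at z = 440 mm. It stands on four round legs, each 28 mm in diameter, from z = 0 to the seat underside, each leg's axis is inset half a diameter from the nearest pair of seat edges (so the leg's bounding box is flush with the corner).

B is a spool: two coaxial disc flanges of radius 81 mm and thickness 14 mm, joined by a core cylinder of radius 38 mm and height 109 mm. The lower flange rests on z = 0 and the three cylinders share a vertical axis.

C is a table: top 889 mm (x) × 859 mm (y), 39 mm thick, upper face at z = 702 mm, on four 74×74 mm square legs, each inset 18 mm from the nearest pair of top edges, running from z = 0 to the bottom of the top.

The spool is on top of the stool. The table is against the stool's +x side, with their −y faces flush.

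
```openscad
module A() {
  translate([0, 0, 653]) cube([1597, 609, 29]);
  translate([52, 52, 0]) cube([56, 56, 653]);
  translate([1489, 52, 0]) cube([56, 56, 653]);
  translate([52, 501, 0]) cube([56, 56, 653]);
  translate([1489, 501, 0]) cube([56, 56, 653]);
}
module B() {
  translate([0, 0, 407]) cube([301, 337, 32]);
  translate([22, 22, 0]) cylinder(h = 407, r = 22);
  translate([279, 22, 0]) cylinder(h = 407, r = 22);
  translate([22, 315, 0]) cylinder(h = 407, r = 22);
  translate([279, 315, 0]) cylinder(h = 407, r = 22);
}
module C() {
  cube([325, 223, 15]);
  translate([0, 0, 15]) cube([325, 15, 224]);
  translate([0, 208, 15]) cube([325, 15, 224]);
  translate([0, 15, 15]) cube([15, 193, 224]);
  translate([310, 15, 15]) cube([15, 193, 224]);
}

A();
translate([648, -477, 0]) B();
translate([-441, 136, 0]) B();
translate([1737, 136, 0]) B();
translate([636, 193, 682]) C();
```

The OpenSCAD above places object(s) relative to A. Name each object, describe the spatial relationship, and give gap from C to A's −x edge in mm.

The open box's min-x is at 636; the table's min-x is 0; gap = 636 mm.

A is a table. B is a stool. C is an open box. Three stools sit around the table at the −y, −x, +x sides. The open box is on top of the table, centred. The gap from the open box to the table's −x edge is 636 mm.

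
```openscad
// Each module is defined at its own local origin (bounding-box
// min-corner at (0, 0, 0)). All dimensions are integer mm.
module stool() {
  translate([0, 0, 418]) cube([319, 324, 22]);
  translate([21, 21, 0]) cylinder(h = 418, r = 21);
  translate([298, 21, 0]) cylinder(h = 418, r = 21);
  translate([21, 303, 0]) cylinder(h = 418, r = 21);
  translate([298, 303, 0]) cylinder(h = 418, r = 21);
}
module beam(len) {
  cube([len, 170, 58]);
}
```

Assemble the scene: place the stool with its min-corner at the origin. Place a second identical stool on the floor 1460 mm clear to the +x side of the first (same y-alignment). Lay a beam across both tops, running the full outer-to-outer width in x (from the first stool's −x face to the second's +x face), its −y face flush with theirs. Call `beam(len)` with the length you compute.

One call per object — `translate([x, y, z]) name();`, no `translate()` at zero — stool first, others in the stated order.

stool();
translate([1779, 0, 0]) stool();
translate([0, 0, 440]) beam(2098);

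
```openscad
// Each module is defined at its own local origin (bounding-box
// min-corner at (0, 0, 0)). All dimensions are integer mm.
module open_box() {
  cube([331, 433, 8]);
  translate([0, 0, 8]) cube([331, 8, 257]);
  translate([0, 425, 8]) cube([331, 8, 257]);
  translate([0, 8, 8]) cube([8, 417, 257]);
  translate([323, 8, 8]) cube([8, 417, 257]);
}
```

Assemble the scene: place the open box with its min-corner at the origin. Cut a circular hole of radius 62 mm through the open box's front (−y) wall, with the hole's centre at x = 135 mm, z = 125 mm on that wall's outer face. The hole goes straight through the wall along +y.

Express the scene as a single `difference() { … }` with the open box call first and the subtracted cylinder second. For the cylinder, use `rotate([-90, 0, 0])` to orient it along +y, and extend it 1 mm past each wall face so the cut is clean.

difference() {
  open_box();
  translate([135, -1, 125]) rotate([-90, 0, 0]) cylinder(h = 10, r = 62);
}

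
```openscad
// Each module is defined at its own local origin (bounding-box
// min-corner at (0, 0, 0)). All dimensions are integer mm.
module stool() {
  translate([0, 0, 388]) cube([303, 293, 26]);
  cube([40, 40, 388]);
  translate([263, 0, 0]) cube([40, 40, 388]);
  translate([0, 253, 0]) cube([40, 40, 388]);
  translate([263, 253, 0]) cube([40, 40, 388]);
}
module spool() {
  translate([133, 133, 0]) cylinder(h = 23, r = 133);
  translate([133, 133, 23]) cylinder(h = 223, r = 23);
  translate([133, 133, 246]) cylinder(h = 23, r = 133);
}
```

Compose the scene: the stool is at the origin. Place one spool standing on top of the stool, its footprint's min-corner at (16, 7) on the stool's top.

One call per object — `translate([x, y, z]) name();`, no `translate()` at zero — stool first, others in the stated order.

stool();
translate([16, 7, 414]) spool();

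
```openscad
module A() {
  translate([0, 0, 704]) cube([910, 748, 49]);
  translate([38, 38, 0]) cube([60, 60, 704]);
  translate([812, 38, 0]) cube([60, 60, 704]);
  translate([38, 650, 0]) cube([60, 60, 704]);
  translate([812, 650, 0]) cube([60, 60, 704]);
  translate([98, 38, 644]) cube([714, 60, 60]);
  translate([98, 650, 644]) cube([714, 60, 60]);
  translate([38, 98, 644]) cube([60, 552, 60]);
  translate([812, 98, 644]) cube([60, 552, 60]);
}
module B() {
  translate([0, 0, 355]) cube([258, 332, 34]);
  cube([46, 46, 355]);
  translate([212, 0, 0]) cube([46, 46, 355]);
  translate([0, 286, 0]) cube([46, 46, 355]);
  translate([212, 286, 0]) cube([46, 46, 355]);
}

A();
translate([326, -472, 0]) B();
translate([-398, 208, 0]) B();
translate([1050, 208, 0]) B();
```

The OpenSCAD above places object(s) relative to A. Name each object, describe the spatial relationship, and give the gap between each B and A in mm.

Each stool's nearest face is 140 mm from the table's bounding box.

A is a table. B is a stool. Three stools sit around the table at the −y, −x, +x sides. The gap between each stool and the table is 140 mm.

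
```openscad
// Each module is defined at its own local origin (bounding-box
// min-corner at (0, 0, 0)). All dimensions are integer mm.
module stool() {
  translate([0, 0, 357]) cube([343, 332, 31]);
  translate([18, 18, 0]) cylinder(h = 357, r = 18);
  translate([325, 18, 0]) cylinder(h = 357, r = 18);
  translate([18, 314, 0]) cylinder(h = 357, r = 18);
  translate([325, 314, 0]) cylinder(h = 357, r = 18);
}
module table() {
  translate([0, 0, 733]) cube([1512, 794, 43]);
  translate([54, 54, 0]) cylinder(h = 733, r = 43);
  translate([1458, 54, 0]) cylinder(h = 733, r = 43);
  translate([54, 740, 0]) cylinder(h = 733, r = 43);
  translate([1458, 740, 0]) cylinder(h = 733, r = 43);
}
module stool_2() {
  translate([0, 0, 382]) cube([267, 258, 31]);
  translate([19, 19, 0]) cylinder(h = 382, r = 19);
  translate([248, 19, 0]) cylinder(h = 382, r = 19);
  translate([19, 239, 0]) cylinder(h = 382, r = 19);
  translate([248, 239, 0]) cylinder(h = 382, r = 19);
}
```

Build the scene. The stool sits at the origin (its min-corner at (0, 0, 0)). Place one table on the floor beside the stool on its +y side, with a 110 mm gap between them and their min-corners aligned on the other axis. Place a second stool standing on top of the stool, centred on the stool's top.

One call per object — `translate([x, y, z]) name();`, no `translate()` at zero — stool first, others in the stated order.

stool();
translate([0, 442, 0]) table();
translate([38, 37, 388]) stool_2();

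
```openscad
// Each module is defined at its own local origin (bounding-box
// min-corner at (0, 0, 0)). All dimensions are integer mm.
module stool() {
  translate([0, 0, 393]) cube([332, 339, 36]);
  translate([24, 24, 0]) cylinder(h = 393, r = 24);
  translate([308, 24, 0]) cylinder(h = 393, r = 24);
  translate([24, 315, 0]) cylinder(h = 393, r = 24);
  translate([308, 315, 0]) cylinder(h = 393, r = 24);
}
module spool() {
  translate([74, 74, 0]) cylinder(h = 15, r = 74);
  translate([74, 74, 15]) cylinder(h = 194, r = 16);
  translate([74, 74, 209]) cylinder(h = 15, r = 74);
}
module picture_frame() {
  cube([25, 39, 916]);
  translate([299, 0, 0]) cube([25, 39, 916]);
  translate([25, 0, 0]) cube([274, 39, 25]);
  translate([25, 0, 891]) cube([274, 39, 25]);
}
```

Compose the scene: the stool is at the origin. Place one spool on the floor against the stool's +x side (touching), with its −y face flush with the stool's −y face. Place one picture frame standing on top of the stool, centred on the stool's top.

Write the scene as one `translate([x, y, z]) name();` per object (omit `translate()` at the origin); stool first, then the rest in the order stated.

stool();
translate([332, 0, 0]) spool();
translate([4, 150, 429]) picture_frame();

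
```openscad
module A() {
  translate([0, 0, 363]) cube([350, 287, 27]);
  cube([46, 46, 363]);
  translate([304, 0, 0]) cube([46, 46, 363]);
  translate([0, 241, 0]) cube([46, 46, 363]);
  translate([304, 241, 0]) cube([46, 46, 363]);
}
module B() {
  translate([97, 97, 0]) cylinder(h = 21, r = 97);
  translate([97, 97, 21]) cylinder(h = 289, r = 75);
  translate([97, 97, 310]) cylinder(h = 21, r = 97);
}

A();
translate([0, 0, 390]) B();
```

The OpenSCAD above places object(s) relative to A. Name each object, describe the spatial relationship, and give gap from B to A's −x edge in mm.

A is a stool. B is a spool. The spool is on top of the stool. The gap from the spool to the stool's −x edge is 0 mm.

The spool's min-x is at 0; the stool's min-x is 0; gap = 0 mm.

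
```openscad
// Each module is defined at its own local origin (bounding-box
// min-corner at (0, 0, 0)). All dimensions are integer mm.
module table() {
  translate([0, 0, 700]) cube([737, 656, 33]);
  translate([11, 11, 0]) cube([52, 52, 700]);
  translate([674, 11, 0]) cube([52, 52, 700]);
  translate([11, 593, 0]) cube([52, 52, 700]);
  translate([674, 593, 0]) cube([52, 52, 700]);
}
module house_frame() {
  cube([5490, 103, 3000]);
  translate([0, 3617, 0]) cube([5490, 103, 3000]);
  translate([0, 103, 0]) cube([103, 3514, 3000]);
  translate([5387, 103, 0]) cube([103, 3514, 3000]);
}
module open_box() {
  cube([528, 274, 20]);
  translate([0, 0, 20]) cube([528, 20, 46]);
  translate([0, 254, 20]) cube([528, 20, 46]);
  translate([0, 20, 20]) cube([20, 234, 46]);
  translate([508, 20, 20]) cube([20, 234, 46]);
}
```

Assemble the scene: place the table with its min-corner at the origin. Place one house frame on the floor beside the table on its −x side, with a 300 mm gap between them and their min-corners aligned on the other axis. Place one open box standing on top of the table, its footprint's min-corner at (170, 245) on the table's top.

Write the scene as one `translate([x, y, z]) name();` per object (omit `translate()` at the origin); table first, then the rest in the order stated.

table();
translate([-5790, 0, 0]) house_frame();
translate([170, 245, 733]) open_box();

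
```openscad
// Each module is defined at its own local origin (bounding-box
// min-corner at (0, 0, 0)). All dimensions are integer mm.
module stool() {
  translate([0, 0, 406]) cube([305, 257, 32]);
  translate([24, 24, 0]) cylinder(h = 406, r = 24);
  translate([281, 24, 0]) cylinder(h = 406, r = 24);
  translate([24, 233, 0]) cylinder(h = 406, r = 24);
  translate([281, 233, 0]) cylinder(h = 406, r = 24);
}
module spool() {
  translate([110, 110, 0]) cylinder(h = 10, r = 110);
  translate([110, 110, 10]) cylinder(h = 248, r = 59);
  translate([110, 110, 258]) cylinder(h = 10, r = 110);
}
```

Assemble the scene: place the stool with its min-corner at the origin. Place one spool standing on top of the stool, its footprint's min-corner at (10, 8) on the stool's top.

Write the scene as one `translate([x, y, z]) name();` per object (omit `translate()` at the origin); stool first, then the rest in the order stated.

stool();
translate([10, 8, 438]) spool();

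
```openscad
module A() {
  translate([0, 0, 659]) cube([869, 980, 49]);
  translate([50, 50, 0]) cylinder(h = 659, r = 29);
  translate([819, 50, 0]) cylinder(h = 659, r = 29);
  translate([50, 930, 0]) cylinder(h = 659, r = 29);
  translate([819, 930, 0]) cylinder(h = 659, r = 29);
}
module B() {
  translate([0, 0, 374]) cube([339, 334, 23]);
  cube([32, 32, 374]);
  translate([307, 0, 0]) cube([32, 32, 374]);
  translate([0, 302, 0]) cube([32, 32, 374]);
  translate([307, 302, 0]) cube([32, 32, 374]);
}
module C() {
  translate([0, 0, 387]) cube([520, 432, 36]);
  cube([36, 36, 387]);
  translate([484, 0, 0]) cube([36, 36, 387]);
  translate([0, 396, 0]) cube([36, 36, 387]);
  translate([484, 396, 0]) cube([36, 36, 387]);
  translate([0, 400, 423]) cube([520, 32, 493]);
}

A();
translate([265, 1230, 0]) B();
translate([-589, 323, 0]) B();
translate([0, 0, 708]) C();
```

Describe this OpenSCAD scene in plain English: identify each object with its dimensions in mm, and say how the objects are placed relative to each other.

A is a rectangular dining table. The top is 869×980×49 mm with its upper surface at z = 708 mm. It stands on four round legs of 58 mm diameter, each leg's bounding box inset 21 mm from the nearest pair of top edges, running from the floor to the underside of the top.

B is a four-legged stool. The seat is 339×334 mm, 23 mm thick, top at z = 397 mm. It stands on four square legs, each 32×32 mm in cross-section, from z = 0 to the seat underside, each flush with a corner of the seat.

C is a chair. The seat is a 520×432×36 mm slab with its top at z = 423 mm, on four 36×36 mm corner legs (flush with the seat edges, standing on z = 0). A flat backrest 32 mm thick, 493 mm tall, spans the full seat width and rises from the seat top along its +y edge, rear face flush with the rear of the seat.

Two stools sit around the table at the +y, −x sides. The chair is on top of the table.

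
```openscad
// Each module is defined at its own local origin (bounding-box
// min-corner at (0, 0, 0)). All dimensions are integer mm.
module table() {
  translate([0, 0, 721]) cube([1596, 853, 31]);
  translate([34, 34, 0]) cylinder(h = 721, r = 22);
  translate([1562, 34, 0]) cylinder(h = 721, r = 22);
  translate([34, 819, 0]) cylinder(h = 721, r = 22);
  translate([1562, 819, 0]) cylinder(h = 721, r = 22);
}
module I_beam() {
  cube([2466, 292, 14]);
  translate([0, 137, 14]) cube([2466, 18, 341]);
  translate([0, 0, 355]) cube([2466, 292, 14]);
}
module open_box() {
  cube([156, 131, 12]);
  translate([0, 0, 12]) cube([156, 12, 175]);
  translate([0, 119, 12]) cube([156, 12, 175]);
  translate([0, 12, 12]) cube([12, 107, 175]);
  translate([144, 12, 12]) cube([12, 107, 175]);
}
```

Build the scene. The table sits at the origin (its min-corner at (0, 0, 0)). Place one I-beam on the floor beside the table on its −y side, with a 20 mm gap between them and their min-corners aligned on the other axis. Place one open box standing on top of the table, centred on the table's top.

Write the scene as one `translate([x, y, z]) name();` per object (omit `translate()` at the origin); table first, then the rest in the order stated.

table();
translate([0, -312, 0]) I_beam();
translate([720, 361, 752]) open_box();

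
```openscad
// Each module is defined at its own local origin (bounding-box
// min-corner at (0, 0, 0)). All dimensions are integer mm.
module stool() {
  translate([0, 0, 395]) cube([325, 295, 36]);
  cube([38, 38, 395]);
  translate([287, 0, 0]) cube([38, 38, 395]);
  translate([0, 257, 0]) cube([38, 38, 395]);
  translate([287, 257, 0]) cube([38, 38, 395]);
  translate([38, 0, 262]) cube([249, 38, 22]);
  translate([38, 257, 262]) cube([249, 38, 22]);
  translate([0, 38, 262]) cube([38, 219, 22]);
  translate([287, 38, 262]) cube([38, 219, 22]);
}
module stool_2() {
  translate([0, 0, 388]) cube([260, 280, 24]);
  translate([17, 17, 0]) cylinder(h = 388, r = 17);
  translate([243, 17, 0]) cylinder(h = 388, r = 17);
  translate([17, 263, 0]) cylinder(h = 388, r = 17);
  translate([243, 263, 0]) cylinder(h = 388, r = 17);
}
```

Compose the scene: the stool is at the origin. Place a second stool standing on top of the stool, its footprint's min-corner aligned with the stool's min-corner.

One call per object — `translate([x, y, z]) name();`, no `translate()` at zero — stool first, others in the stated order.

stool();
translate([0, 0, 431]) stool_2();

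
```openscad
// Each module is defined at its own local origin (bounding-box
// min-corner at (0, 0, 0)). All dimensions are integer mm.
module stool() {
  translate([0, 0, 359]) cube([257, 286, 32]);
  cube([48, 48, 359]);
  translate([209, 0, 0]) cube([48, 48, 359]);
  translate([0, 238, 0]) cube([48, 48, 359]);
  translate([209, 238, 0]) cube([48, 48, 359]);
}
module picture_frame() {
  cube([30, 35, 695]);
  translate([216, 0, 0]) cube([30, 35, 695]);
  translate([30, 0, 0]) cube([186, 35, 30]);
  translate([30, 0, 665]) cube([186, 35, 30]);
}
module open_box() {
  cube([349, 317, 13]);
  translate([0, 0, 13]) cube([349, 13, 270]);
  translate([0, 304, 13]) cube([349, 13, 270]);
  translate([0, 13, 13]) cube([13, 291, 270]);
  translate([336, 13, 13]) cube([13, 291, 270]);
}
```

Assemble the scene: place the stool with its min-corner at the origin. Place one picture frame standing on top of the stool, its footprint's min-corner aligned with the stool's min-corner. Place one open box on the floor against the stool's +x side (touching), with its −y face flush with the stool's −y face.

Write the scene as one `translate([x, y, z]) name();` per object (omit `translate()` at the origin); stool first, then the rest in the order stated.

stool();
translate([0, 0, 391]) picture_frame();
translate([257, 0, 0]) open_box();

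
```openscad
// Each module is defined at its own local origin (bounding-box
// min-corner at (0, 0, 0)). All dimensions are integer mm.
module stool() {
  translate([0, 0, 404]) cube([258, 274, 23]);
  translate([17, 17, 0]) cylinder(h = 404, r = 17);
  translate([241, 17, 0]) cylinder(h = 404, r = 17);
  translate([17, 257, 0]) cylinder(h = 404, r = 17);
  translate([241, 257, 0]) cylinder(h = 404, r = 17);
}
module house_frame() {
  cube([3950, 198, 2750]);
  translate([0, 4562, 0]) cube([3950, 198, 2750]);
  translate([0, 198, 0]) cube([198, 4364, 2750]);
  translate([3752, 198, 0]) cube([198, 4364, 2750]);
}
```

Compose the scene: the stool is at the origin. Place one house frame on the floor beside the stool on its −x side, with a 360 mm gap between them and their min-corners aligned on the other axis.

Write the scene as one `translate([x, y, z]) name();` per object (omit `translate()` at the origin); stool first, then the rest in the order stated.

stool();
translate([-4310, 0, 0]) house_frame();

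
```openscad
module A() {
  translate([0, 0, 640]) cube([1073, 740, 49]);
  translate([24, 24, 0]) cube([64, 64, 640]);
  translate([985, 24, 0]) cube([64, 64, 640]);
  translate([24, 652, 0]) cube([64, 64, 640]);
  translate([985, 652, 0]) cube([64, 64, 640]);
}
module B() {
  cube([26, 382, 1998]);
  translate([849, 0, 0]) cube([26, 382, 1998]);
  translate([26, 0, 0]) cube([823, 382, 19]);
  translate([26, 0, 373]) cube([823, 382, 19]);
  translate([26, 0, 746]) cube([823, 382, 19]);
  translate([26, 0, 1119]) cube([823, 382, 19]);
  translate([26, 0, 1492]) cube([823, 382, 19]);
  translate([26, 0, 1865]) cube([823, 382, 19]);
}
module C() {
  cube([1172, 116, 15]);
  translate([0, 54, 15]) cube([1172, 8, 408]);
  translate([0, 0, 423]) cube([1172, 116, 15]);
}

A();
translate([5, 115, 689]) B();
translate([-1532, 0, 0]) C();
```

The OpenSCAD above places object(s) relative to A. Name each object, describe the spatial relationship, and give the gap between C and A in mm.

A is a table. B is a bookshelf. C is an I-beam. The bookshelf is on top of the table. The I-beam is on the floor beside the table on its −x side. The gap between the I-beam and the table is 360 mm.

The I-beam's nearest face is 360 mm from the table's −x face.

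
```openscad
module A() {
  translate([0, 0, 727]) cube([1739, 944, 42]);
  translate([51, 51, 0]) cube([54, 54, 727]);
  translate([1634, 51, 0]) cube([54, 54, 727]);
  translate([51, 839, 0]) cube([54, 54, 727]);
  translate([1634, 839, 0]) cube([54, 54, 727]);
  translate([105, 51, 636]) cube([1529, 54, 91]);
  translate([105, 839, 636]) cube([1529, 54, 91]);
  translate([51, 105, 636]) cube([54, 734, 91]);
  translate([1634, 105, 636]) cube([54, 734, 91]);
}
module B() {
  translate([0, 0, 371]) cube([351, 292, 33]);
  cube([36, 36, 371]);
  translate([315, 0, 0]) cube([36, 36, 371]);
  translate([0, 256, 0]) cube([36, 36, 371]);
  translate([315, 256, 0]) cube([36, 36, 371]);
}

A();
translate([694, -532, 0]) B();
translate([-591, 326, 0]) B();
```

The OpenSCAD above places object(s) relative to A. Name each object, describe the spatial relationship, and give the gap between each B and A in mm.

Each stool's nearest face is 240 mm from the table's bounding box.

A is a table. B is a stool. Two stools sit around the table at the −y, −x sides. The gap between each stool and the table is 240 mm.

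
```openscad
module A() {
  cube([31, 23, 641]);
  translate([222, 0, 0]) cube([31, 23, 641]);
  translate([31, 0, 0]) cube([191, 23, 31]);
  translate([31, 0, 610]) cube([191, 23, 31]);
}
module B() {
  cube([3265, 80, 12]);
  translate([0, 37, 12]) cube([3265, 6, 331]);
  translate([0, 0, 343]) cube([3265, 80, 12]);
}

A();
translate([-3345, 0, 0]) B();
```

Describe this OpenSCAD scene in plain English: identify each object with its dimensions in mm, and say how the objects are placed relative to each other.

A is a picture frame with a 191×579 mm rectangular opening (x by z) and a uniform 31 mm border on every side. Frame depth is 23 mm along y. It is built from two vertical stiles running the full outside height and two horizontal rails spanning the gap between the stiles.

B is an I-beam lying along x, 3265 mm long. Overall section height 355 mm. Two flanges 80 mm wide (y) and 12 mm thick, one on the floor and one at the top; a web 6 mm thick runs between them, centred on the flange width.

The I-beam is on the floor beside the picture frame on its −x side.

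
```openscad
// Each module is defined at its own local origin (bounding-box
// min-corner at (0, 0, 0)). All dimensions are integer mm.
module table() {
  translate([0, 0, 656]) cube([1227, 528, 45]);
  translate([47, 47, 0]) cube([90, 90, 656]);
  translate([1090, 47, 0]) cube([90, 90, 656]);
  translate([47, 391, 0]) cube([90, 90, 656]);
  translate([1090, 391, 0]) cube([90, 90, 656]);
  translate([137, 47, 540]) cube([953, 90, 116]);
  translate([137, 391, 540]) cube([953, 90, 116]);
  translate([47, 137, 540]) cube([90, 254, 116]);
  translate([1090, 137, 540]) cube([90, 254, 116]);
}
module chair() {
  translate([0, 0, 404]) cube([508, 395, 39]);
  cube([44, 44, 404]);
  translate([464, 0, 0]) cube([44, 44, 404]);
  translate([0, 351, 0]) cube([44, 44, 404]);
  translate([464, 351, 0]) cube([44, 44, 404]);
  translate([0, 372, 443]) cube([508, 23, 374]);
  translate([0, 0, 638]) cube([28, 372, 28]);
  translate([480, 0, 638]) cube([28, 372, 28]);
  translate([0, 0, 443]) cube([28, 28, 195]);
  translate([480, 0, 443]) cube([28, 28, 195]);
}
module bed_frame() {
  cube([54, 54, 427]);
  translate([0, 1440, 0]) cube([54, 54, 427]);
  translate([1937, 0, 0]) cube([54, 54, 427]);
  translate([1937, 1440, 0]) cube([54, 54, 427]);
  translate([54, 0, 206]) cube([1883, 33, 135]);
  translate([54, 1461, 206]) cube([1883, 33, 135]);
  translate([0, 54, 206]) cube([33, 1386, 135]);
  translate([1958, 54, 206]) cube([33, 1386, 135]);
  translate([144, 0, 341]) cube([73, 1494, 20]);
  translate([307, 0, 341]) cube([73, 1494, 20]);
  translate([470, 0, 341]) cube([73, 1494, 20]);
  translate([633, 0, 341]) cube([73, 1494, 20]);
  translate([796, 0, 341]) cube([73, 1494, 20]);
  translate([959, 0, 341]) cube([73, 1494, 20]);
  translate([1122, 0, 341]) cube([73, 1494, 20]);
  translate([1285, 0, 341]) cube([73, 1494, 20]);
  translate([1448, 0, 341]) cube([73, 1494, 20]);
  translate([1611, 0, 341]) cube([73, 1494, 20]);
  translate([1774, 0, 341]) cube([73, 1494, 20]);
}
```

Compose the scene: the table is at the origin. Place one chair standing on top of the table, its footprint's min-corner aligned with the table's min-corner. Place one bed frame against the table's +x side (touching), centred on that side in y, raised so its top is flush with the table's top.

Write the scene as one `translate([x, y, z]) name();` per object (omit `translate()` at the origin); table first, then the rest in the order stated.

table();
translate([0, 0, 701]) chair();
translate([1227, -483, 274]) bed_frame();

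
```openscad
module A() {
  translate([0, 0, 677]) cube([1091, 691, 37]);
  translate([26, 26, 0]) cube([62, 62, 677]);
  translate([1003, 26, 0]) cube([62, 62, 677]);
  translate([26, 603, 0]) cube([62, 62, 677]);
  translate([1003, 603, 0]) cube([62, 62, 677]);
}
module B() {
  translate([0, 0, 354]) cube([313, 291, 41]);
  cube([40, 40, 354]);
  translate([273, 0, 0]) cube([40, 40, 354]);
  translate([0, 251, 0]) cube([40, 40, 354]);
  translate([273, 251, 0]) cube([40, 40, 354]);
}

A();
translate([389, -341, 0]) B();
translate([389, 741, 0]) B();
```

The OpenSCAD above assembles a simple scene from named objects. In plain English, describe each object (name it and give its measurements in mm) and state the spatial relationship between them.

A is a table: top 1091 mm (x) × 691 mm (y), 37 mm thick, upper face at z = 714 mm, on four 62×62 mm square legs, each inset 26 mm from the nearest pair of top edges, running from z = 0 to the bottom of the top.

B is a four-legged stool. The seat is a 313×291×41 mm slab whose top surface is at z = 395 mm; four square legs, each 40×40 mm in cross-section, run from the floor (z = 0) to the underside of the seat, each flush with a corner of the seat.

Two stools sit around the table at the −y, +y sides.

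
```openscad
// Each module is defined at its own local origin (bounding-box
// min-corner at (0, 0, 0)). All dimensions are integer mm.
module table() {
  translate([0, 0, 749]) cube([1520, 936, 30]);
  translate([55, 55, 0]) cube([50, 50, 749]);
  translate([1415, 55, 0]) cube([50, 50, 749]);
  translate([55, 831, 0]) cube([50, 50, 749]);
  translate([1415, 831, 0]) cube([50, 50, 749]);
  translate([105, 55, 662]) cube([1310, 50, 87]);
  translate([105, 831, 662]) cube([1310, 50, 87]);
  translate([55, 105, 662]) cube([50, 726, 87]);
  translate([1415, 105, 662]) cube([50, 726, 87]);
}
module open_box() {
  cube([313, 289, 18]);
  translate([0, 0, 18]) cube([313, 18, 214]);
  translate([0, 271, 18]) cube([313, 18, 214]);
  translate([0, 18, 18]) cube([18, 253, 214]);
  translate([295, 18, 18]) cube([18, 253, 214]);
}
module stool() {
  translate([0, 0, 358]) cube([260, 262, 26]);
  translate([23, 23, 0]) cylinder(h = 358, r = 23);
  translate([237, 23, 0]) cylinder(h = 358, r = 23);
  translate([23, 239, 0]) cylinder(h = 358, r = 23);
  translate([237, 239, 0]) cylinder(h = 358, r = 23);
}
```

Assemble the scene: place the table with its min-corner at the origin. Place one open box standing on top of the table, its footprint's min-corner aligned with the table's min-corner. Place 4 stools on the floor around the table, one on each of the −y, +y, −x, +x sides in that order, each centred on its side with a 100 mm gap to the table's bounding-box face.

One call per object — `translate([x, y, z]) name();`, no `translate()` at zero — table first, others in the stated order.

table();
translate([0, 0, 779]) open_box();
translate([630, -362, 0]) stool();
translate([630, 1036, 0]) stool();
translate([-360, 337, 0]) stool();
translate([1620, 337, 0]) stool();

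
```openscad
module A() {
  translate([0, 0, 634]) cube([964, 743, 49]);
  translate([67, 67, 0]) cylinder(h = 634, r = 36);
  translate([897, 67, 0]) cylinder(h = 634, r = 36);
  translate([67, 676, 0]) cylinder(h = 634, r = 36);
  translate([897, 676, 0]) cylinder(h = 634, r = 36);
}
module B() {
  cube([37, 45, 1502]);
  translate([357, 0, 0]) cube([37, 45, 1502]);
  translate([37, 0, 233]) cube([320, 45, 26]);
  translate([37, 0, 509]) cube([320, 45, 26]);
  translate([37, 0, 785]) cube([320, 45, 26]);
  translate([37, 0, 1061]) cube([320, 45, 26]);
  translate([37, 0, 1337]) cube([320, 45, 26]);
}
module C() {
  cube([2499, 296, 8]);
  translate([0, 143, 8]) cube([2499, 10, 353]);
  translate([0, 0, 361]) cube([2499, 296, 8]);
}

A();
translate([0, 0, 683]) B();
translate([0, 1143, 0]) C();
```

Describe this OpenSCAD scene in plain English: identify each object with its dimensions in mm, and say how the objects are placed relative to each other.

A is a table with a 964×743 mm rectangular top, 49 mm thick, top surface at z = 683 mm, supported by four round legs of 72 mm diameter, each leg's bounding box inset 31 mm from the nearest pair of top edges, running from the floor.

B is a wooden ladder with two side rails of 37×45 mm section and 1502 mm height, set 394 mm apart overall. Between them run 5 rectangular rungs (45 mm deep, 26 mm thick), front faces flush with the rails' −y face. The bottom of the first rung is 233 mm above the floor and each subsequent rung is 276 mm higher than the one below.

C is an I-beam lying along x, 2499 mm long. Overall section height 369 mm. Two flanges 296 mm wide (y) and 8 mm thick, one on the floor and one at the top; a web 10 mm thick runs between them, centred on the flange width.

The ladder is on top of the table. The I-beam is on the floor beside the table on its +y side.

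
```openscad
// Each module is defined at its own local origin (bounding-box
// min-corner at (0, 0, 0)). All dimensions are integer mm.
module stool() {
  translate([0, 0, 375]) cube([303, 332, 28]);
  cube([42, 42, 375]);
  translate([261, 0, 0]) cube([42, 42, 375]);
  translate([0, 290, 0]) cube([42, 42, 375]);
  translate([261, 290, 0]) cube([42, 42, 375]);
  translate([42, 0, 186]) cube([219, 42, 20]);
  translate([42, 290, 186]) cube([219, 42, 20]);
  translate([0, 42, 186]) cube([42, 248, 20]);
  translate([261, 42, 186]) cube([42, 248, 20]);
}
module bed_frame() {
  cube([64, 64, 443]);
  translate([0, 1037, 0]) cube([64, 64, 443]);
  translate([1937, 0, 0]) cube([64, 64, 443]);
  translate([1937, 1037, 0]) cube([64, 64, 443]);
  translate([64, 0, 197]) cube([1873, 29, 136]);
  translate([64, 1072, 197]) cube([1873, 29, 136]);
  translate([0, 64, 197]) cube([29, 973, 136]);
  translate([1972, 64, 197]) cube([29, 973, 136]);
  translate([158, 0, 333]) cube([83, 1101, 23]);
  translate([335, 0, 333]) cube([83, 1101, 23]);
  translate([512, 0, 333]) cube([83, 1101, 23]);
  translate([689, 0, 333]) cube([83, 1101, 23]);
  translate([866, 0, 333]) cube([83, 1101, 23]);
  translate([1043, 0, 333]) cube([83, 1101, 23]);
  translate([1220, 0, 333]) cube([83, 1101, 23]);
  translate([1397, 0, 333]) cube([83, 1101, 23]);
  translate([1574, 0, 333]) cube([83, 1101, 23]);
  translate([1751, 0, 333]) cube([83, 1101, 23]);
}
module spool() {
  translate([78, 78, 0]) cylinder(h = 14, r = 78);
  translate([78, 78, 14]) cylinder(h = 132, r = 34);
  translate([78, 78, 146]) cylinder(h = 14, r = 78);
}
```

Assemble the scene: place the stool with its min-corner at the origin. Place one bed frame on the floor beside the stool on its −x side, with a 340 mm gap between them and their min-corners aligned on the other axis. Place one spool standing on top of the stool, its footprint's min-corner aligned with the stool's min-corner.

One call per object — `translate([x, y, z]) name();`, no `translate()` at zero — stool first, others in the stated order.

stool();
translate([-2341, 0, 0]) bed_frame();
translate([0, 0, 403]) spool();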